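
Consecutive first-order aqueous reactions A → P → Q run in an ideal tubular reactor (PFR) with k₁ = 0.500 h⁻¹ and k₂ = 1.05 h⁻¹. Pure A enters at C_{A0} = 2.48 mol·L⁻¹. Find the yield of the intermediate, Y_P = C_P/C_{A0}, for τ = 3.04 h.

0.161

For first-order series with pure A initially, C_P(τ) = k₁C_{A0}/(k₂−k₁)·(e^(−k₁τ) − e^(−k₂τ)).
e^(−k₁τ) = e^(−0.500×3.04) = e^(−1.520) = 0.2187; e^(−k₂τ) = e^(−3.192) = 0.04109.
C_P = 0.500×2.48/(1.05−0.500) × (0.2187−0.04109) = 2.255×0.1776 = 0.4005 mol·L⁻¹.
Y_P = C_P/C_{A0} = 0.4005/2.48 = 0.161.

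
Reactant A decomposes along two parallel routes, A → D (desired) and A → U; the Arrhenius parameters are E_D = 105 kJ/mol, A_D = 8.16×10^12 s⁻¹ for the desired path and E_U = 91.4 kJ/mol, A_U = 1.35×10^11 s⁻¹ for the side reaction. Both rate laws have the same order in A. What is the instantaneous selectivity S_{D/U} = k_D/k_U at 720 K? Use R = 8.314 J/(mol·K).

6.23

With equal orders, S_{D/U} = k_D/k_U = (A_D/A_U)·exp[(E_U−E_D)/(RT)].
(E_U−E_D)/(RT) = (91.4−105)×10³/(8.314×720) = -13600/5986 = -2.272.
k_D/k_U = (8.16×10^12/1.35×10^11)·exp(-2.272) = 60.44 × 0.1031 = 6.23.
Since E_D > E_U, raising the temperature improves selectivity toward D.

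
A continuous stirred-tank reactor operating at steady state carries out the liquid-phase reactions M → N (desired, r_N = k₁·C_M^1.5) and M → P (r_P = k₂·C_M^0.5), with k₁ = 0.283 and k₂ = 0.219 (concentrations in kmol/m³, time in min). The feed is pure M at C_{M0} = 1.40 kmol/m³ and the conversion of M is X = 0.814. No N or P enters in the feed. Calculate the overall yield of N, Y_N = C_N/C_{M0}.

0.205

Exit C_M = C_{M0}(1−X) = 1.40×0.186 = 0.2604 kmol/m³.
Rates in a CSTR are evaluated at the outlet concentration: r_N = 0.283×0.2604^1.5 = 0.03761, r_P = 0.219×0.2604^0.5 = 0.1118.
Fraction of consumed M going to N: r_N/(r_N+r_P) = 0.2518.
C_N = 0.2518·C_{M0}·X = 0.2518×1.40×0.814 = 0.287 kmol/m³; Y_N = C_N/C_{M0} = 0.205.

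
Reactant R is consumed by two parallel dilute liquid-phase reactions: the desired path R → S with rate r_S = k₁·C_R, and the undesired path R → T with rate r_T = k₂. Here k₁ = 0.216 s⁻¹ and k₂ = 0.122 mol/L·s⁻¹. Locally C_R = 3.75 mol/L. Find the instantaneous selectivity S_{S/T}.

S_{S/T} = r_S/r_T = (k₁·C_R)/(k₂) = (k₁/k₂)·C_R.
= (0.216×3.750) / (0.122) = 0.8100/0.1220 = 6.64.

6.64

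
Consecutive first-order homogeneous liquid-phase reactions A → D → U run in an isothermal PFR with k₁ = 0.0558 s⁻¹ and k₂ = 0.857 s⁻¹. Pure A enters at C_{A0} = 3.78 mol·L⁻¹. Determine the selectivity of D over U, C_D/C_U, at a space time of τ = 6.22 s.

The intermediate concentration in a first-order A→B→C sequence is C_D = k₁C_{A0}(e^(−k₁τ) − e^(−k₂τ))/(k₂−k₁).
e^(−k₁τ) = e^(−0.0558×6.22) = e^(−0.3471) = 0.7068; e^(−k₂τ) = e^(−5.331) = 0.004841.
C_D = 0.0558×3.78/(0.857−0.0558) × (0.7068−0.004841) = 0.2633×0.7019 = 0.1848 mol·L⁻¹.
C_A = C_{A0}e^(−k₁τ) = 2.672 mol·L⁻¹, so C_U = C_{A0}−C_A−C_D = 0.9237 mol·L⁻¹; C_D/C_U = 0.200.

0.200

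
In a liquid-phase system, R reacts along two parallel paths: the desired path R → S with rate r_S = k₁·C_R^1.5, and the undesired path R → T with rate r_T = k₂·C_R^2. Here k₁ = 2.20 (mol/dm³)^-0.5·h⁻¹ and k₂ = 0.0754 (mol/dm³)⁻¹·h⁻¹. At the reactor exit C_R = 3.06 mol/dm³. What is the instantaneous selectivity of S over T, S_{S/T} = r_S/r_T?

S_{S/T} = r_S/r_T = (k₁·C_R^1.5)/(k₂·C_R^2) = (k₁/k₂)·C_R^-0.5.
= (2.20×3.060^1.5) / (0.0754×3.060^2) = 11.78/0.7060 = 16.7.
The undesired path is higher order in R, so low C_R (CSTR or dilute feed) favours S.

16.7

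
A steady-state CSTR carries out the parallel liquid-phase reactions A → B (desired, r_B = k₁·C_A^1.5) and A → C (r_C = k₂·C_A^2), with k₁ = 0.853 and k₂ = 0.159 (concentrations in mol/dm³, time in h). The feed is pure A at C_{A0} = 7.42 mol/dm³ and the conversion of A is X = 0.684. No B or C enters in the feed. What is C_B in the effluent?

3.95 mol/dm³

Exit C_A = C_{A0}(1−X) = 7.42×0.316 = 2.345 mol/dm³.
A CSTR operates uniformly at the exit composition, giving r_B = 3.063 and r_C = 0.8741 (each k·C_A^n at C_A = 2.345).
Fraction of consumed A going to B: r_B/(r_B+r_C) = 0.7780.
C_B = 0.7780·C_{A0}·X = 0.7780×7.42×0.684 = 3.95 mol/dm³.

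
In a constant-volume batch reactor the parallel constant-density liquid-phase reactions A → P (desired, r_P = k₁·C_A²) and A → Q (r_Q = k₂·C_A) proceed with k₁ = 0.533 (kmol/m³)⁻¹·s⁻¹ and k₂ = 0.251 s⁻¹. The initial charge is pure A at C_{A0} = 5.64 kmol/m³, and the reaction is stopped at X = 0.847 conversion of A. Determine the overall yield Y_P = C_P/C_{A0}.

C_A = C_{A0}(1−X) = 0.8629 kmol/m³.
Along a PFR/batch, dC_Q/dC_A = −r_Q/(r_P+r_Q) = −k₂/(k₂+k₁·C_A).
Integrating from C_{A0} to C_A: C_Q = (0.251/0.533)·ln[(0.251+0.533·5.64)/(0.251+0.533·0.863)] = 0.4709·ln(3.257/0.7109) = 0.7167 kmol/m³.
Then C_P = (C_{A0}−C_A) − C_Q = 4.777 − 0.7167 = 4.060 kmol/m³.
Y_P = C_P/C_{A0} = 4.060/5.64 = 0.720.

0.720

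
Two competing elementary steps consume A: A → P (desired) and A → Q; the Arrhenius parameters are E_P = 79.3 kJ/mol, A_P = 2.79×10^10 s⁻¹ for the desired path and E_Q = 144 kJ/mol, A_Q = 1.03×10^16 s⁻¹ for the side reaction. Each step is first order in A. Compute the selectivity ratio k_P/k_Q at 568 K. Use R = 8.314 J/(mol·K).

k_P/k_Q = (A_P/A_Q)·exp[−(E_P−E_Q)/(RT)] = (A_P/A_Q)·exp[(E_Q−E_P)/(RT)].
(E_Q−E_P)/(RT) = (144−79.3)×10³/(8.314×568) = 64700/4722 = 13.70.
k_P/k_Q = (2.79×10^10/1.03×10^16)·exp(13.70) = 2.709×10^-6 × 8.916×10^5 = 2.42.

2.42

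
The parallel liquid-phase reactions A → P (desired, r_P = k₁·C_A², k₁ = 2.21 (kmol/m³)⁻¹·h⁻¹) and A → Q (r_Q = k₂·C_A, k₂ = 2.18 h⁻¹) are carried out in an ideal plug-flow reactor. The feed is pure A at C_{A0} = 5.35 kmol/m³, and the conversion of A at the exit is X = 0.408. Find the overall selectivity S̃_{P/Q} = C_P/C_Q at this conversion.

C_A = C_{A0}(1−X) = 3.167 kmol/m³.
Along a PFR/batch, dC_Q/dC_A = −r_Q/(r_P+r_Q) = −k₂/(k₂+k₁·C_A).
Integrating from C_{A0} to C_A: C_Q = (2.18/2.21)·ln[(2.18+2.21·5.35)/(2.18+2.21·3.17)] = 0.9864·ln(14.00/9.180) = 0.4166 kmol/m³.
Then C_P = (C_{A0}−C_A) − C_Q = 2.183 − 0.4166 = 1.766 kmol/m³.
S̃_{P/Q} = C_P/C_Q = 1.766/0.4166 = 4.24.

4.24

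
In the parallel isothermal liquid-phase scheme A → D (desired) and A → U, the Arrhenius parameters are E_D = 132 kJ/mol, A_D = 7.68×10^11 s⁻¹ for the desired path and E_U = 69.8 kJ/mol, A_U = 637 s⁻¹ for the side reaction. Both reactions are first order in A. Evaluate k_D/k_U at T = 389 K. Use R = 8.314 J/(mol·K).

With equal orders, S_{D/U} = k_D/k_U = (A_D/A_U)·exp[(E_U−E_D)/(RT)].
(E_U−E_D)/(RT) = (69.8−132)×10³/(8.314×389) = -62200/3234 = -19.23.
k_D/k_U = (7.68×10^11/637)·exp(-19.23) = 1.206×10^9 × 4.441×10^-9 = 5.35.

5.35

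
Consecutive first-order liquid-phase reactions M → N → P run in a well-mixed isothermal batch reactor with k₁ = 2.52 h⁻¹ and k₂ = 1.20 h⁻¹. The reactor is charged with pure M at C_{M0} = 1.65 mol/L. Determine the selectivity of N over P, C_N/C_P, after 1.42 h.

0.434

The intermediate concentration in a first-order A→B→C sequence is C_N = k₁C_{M0}(e^(−k₁t) − e^(−k₂t))/(k₂−k₁).
e^(−k₁t) = e^(−2.52×1.42) = e^(−3.578) = 0.02792; e^(−k₂t) = e^(−1.704) = 0.1820.
C_N = 2.52×1.65/(1.20−2.52) × (0.02792−0.1820) = (-3.150)×(-0.1540) = 0.4852 mol/L.
C_M = C_{M0}e^(−k₁t) = 0.04607 mol/L, so C_P = C_{M0}−C_M−C_N = 1.119 mol/L; C_N/C_P = 0.434.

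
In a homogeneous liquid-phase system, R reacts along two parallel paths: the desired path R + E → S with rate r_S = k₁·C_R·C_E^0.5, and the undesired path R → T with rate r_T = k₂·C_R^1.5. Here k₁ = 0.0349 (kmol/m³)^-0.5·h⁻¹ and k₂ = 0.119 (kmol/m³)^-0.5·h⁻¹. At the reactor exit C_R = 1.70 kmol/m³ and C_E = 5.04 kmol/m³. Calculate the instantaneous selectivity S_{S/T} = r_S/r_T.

S_{S/T} = r_S/r_T = (k₁·C_R·C_E^0.5)/(k₂·C_R^1.5) = (k₁/k₂)·C_R^-0.5·C_E^0.5.
= (0.0349×1.700×5.040^0.5) / (0.119×1.700^1.5) = 0.1332/0.2638 = 0.505.
The undesired path is higher order in R, so low C_R (CSTR or dilute feed) favours S.

0.505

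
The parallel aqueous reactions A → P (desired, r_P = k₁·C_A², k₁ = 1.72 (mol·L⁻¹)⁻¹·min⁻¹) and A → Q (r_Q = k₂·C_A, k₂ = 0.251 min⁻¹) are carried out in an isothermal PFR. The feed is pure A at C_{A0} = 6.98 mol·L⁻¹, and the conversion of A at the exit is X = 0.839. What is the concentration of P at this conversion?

C_A = C_{A0}(1−X) = 1.124 mol·L⁻¹.
Along a PFR/batch, dC_Q/dC_A = −r_Q/(r_P+r_Q) = −k₂/(k₂+k₁·C_A).
Integrating from C_{A0} to C_A: C_Q = (0.251/1.72)·ln[(0.251+1.72·6.98)/(0.251+1.72·1.12)] = 0.1459·ln(12.26/2.184) = 0.2517 mol·L⁻¹.
Then C_P = (C_{A0}−C_A) − C_Q = 5.856 − 0.2517 = 5.604 mol·L⁻¹.

5.60 mol·L⁻¹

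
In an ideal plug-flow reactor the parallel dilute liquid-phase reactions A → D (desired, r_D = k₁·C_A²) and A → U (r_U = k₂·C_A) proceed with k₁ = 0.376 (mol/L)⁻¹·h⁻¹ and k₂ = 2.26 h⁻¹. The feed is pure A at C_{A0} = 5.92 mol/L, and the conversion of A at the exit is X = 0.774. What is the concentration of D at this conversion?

1.67 mol/L

C_A = C_{A0}(1−X) = 1.338 mol/L.
Along a PFR/batch, dC_U/dC_A = −r_U/(r_D+r_U) = −k₂/(k₂+k₁·C_A).
Integrating from C_{A0} to C_A: C_U = (2.26/0.376)·ln[(2.26+0.376·5.92)/(2.26+0.376·1.34)] = 6.011·ln(4.486/2.763) = 2.913 mol/L.
Then C_D = (C_{A0}−C_A) − C_U = 4.582 − 2.913 = 1.669 mol/L.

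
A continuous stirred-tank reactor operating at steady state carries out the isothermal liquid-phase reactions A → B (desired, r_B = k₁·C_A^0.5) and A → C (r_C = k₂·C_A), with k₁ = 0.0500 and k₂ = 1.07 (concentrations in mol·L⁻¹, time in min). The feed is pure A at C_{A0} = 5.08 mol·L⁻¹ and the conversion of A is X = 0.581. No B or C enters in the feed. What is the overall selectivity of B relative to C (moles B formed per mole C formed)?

0.0320

Exit C_A = C_{A0}(1−X) = 5.08×0.419 = 2.129 mol·L⁻¹.
Rates in a CSTR are evaluated at the outlet concentration: r_B = 0.0500×2.129^0.5 = 0.07295, r_C = 1.07×2.129 = 2.278.
Overall selectivity = C_B/C_C = r_Bτ/(r_Cτ) = r_B/r_C = 0.0320.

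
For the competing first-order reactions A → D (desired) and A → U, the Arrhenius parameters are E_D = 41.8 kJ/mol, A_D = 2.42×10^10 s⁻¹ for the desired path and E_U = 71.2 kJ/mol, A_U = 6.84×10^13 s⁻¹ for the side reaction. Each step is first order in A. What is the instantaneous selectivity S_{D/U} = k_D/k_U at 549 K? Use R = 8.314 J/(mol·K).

With equal orders, S_{D/U} = k_D/k_U = (A_D/A_U)·exp[(E_U−E_D)/(RT)].
(E_U−E_D)/(RT) = (71.2−41.8)×10³/(8.314×549) = 29400/4564 = 6.441.
k_D/k_U = (2.42×10^10/6.84×10^13)·exp(6.441) = 3.538×10^-4 × 627.1 = 0.222.

0.222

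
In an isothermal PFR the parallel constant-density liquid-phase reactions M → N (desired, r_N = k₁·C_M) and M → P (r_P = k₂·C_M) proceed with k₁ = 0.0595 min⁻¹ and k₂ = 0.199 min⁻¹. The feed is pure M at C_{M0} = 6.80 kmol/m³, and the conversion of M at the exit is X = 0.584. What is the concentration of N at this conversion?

0.914 kmol/m³

C_M = C_{M0}(1−X) = 2.829 kmol/m³.
Both paths are first order in M, so the instantaneous fraction to N is constant: dC_N/d(−C_M) = k₁/(k₁+k₂) = 0.2302.
C_N = 0.2302·(C_{M0}−C_M) = 0.2302×3.971 = 0.914 kmol/m³.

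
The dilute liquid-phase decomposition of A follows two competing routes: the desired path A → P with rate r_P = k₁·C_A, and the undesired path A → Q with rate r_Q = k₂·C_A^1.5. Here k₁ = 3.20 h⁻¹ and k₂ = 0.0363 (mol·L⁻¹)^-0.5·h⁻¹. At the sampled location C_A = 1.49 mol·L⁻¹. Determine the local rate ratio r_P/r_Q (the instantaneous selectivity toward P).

S_{P/Q} = r_P/r_Q = (k₁·C_A)/(k₂·C_A^1.5) = (k₁/k₂)·C_A^-0.5.
= (3.20×1.490) / (0.0363×1.490^1.5) = 4.768/0.06602 = 72.2.

72.2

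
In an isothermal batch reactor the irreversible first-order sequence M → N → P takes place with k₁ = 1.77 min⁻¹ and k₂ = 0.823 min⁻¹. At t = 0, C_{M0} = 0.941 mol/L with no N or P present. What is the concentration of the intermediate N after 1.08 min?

0.463 mol/L

For first-order series with pure M initially, C_N(t) = k₁C_{M0}/(k₂−k₁)·(e^(−k₁t) − e^(−k₂t)).
e^(−k₁t) = e^(−1.77×1.08) = e^(−1.912) = 0.1478; e^(−k₂t) = e^(−0.8888) = 0.4111.
C_N = 1.77×0.941/(0.823−1.77) × (0.1478−0.4111) = (-1.759)×(-0.2633) = 0.4631 mol/L.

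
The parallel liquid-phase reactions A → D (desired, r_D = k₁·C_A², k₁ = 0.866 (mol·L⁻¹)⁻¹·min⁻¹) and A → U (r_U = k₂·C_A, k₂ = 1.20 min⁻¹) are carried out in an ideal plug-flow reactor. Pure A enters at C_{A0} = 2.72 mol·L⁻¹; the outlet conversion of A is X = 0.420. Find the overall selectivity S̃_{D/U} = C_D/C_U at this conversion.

1.53

C_A = C_{A0}(1−X) = 1.578 mol·L⁻¹.
Along a PFR/batch, dC_U/dC_A = −r_U/(r_D+r_U) = −k₂/(k₂+k₁·C_A).
Integrating from C_{A0} to C_A: C_U = (1.20/0.866)·ln[(1.20+0.866·2.72)/(1.20+0.866·1.58)] = 1.386·ln(3.556/2.566) = 0.4518 mol·L⁻¹.
Then C_D = (C_{A0}−C_A) − C_U = 1.142 − 0.4518 = 0.6906 mol·L⁻¹.
S̃_{D/U} = C_D/C_U = 0.6906/0.4518 = 1.53.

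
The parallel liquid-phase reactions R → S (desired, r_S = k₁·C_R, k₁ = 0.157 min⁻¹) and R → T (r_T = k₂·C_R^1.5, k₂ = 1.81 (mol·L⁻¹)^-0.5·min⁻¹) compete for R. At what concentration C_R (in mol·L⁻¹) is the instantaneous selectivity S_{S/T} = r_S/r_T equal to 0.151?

0.330 mol·L⁻¹

S_{S/T} = (k₁/k₂)·C_R^-0.5 ⇒ C_R = (S·k₂/k₁)^(-2).
= (0.151×1.81/0.157)^(-2) = (1.741)^(-2) = 0.330 mol·L⁻¹.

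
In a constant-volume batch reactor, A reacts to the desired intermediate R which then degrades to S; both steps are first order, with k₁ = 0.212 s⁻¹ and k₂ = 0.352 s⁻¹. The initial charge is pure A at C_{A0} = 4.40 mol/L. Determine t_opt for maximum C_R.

Setting dC_R/dt = 0 gives t_opt = ln(k₂/k₁)/(k₂−k₁).
= ln(0.352/0.212)/(0.352−0.212) = ln(1.660)/0.1400 = 0.5070/0.1400 = 3.62 s.

3.62 s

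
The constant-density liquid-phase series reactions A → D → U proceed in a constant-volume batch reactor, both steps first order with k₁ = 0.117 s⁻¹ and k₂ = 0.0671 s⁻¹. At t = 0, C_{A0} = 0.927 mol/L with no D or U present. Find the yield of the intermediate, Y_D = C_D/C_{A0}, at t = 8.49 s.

0.458

Solving the coupled first-order balances gives C_D(t) = [k₁/(k₂−k₁)]·C_{A0}·(e^(−k₁t) − e^(−k₂t)).
e^(−k₁t) = e^(−0.117×8.49) = e^(−0.9933) = 0.3703; e^(−k₂t) = e^(−0.5697) = 0.5657.
C_D = 0.117×0.927/(0.0671−0.117) × (0.3703−0.5657) = (-2.174)×(-0.1954) = 0.4246 mol/L.
Y_D = C_D/C_{A0} = 0.4246/0.927 = 0.458.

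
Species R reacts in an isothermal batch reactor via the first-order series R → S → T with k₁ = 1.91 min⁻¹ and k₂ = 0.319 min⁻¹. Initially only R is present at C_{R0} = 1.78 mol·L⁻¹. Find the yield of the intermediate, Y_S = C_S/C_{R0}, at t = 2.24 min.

0.571

For first-order series with pure R initially, C_S(t) = k₁C_{R0}/(k₂−k₁)·(e^(−k₁t) − e^(−k₂t)).
e^(−k₁t) = e^(−1.91×2.24) = e^(−4.278) = 0.01386; e^(−k₂t) = e^(−0.7146) = 0.4894.
C_S = 1.91×1.78/(0.319−1.91) × (0.01386−0.4894) = (-2.137)×(-0.4755) = 1.016 mol·L⁻¹.
Y_S = C_S/C_{R0} = 1.016/1.78 = 0.571.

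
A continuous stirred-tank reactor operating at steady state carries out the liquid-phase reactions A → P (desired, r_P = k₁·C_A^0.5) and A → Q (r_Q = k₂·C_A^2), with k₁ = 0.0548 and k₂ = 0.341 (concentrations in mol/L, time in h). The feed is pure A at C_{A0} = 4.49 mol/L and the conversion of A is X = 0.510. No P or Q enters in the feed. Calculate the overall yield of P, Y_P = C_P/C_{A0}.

Exit C_A = C_{A0}(1−X) = 4.49×0.490 = 2.200 mol/L.
A CSTR operates uniformly at the exit composition, giving r_P = 0.08128 and r_Q = 1.651 (each k·C_A^n at C_A = 2.200).
Fraction of consumed A going to P: r_P/(r_P+r_Q) = 0.04693.
C_P = 0.04693·C_{A0}·X = 0.04693×4.49×0.510 = 0.107 mol/L; Y_P = C_P/C_{A0} = 0.0239.

0.0239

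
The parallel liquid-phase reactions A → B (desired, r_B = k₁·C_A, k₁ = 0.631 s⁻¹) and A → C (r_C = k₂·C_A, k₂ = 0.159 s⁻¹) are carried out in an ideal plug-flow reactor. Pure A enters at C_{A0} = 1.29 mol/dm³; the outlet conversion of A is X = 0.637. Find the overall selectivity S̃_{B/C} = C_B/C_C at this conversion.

C_A = C_{A0}(1−X) = 0.4683 mol/dm³.
Both paths are first order in A, so the instantaneous fraction to B is constant: dC_B/d(−C_A) = k₁/(k₁+k₂) = 0.7987.
C_B = 0.7987·(C_{A0}−C_A) = 0.7987×0.8217 = 0.656 mol/dm³.
C_C = (C_{A0}−C_A)−C_B = 0.1654 mol/dm³; S̃_{B/C} = 0.6563/0.1654 = 3.97.

3.97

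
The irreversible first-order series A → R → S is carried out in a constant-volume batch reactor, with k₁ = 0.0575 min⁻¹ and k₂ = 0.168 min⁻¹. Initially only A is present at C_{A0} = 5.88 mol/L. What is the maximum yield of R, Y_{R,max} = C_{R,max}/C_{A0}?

For a first-order series the maximum intermediate yield is C_{R,max}/C_{A0} = (k₁/k₂)^[k₂/(k₂−k₁)].
= (0.0575/0.168)^(0.168/(0.168−0.0575)) = (0.3423)^(1.520) = 0.1959.

0.196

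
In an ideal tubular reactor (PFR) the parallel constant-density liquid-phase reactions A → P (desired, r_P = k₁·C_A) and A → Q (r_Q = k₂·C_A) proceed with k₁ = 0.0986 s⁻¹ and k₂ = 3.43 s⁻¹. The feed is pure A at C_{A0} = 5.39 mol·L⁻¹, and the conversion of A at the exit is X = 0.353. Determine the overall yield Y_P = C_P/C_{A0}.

C_A = C_{A0}(1−X) = 3.487 mol·L⁻¹.
Both paths are first order in A, so the instantaneous fraction to P is constant: dC_P/d(−C_A) = k₁/(k₁+k₂) = 0.02794.
C_P = 0.02794·(C_{A0}−C_A) = 0.02794×1.903 = 0.0532 mol·L⁻¹.
Y_P = C_P/C_{A0} = 0.05317/5.39 = 0.00986.

0.00986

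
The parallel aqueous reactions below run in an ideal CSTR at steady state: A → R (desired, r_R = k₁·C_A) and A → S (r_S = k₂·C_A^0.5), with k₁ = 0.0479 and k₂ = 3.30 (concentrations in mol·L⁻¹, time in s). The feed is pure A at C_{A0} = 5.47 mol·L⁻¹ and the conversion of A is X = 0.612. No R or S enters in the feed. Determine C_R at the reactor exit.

0.0693 mol·L⁻¹

Exit C_A = C_{A0}(1−X) = 5.47×0.388 = 2.122 mol·L⁻¹.
A CSTR operates uniformly at the exit composition, giving r_R = 0.1017 and r_S = 4.808 (each k·C_A^n at C_A = 2.122).
Fraction of consumed A going to R: r_R/(r_R+r_S) = 0.02071.
C_R = 0.02071·C_{A0}·X = 0.02071×5.47×0.612 = 0.0693 mol·L⁻¹.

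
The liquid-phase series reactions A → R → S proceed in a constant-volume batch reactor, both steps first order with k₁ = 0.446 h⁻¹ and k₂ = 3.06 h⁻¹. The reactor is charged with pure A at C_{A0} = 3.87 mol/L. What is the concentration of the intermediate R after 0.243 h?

0.279 mol/L

Solving the coupled first-order balances gives C_R(t) = [k₁/(k₂−k₁)]·C_{A0}·(e^(−k₁t) − e^(−k₂t)).
e^(−k₁t) = e^(−0.446×0.243) = e^(−0.1084) = 0.8973; e^(−k₂t) = e^(−0.7436) = 0.4754.
C_R = 0.446×3.87/(3.06−0.446) × (0.8973−0.4754) = 0.6603×0.4219 = 0.2786 mol/L.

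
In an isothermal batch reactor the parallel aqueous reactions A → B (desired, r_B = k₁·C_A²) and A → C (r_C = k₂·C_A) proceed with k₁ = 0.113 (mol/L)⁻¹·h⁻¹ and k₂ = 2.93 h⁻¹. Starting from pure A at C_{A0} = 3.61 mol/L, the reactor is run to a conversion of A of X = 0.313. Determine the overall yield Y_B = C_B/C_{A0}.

C_A = C_{A0}(1−X) = 2.480 mol/L.
Along a PFR/batch, dC_C/dC_A = −r_C/(r_B+r_C) = −k₂/(k₂+k₁·C_A).
Integrating from C_{A0} to C_A: C_C = (2.93/0.113)·ln[(2.93+0.113·3.61)/(2.93+0.113·2.48)] = 25.93·ln(3.338/3.210) = 1.011 mol/L.
Then C_B = (C_{A0}−C_A) − C_C = 1.130 − 1.011 = 0.1186 mol/L.
Y_B = C_B/C_{A0} = 0.1186/3.61 = 0.0329.

0.0329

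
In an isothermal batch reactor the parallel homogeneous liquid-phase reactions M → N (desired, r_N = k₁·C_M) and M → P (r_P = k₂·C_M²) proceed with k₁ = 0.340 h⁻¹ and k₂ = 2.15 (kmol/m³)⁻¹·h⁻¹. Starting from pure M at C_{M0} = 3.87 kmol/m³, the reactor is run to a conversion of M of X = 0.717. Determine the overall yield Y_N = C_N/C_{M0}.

C_M = C_{M0}(1−X) = 1.095 kmol/m³.
Along a PFR/batch, dC_N/dC_M = −r_N/(r_N+r_P) = −k₁/(k₁+k₂·C_M).
Integrating from C_{M0} to C_M: C_N = (0.340/2.15)·ln[(0.340+2.15·3.87)/(0.340+2.15·1.10)] = 0.1581·ln(8.660/2.695) = 0.1846 kmol/m³.
Y_N = C_N/C_{M0} = 0.1846/3.87 = 0.0477.

0.0477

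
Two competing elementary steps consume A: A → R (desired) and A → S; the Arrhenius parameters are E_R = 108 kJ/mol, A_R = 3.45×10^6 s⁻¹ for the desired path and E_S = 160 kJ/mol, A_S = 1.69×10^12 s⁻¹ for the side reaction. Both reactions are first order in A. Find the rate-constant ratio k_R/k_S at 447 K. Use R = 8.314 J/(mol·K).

2.44

k_R/k_S = (A_R/A_S)·exp[−(E_R−E_S)/(RT)] = (A_R/A_S)·exp[(E_S−E_R)/(RT)].
(E_S−E_R)/(RT) = (160−108)×10³/(8.314×447) = 52000/3716 = 13.99.
k_R/k_S = (3.45×10^6/1.69×10^12)·exp(13.99) = 2.041×10^-6 × 1.193×10^6 = 2.44.
Since E_R < E_S, lowering the temperature improves selectivity toward R.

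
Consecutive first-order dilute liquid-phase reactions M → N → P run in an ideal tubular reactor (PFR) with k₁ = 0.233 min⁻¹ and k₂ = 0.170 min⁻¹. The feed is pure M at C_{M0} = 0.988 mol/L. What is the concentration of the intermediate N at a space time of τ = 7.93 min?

For first-order series with pure M initially, C_N(τ) = k₁C_{M0}/(k₂−k₁)·(e^(−k₁τ) − e^(−k₂τ)).
e^(−k₁τ) = e^(−0.233×7.93) = e^(−1.848) = 0.1576; e^(−k₂τ) = e^(−1.348) = 0.2597.
C_N = 0.233×0.988/(0.170−0.233) × (0.1576−0.2597) = (-3.654)×(-0.1021) = 0.3732 mol/L.

0.373 mol/L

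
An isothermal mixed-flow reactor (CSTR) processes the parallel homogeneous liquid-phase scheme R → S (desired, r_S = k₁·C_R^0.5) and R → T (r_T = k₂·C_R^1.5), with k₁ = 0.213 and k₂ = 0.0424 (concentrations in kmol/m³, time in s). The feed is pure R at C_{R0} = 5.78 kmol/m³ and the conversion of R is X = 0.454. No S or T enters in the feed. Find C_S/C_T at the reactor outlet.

Exit C_R = C_{R0}(1−X) = 5.78×0.546 = 3.156 kmol/m³.
Rates in a CSTR are evaluated at the outlet concentration: r_S = 0.213×3.156^0.5 = 0.3784, r_T = 0.0424×3.156^1.5 = 0.2377.
Overall selectivity = C_S/C_T = r_Sτ/(r_Tτ) = r_S/r_T = 1.59.

1.59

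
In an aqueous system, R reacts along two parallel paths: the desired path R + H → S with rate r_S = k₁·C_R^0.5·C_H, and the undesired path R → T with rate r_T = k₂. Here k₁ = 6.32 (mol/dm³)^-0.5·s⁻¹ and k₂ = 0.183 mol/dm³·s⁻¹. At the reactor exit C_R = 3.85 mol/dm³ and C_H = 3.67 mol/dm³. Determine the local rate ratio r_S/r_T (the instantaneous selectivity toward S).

249

S_{S/T} = r_S/r_T = (k₁·C_R^0.5·C_H)/(k₂) = (k₁/k₂)·C_R^0.5·C_H.
= (6.32×3.850^0.5×3.670) / (0.183) = 45.51/0.1830 = 249.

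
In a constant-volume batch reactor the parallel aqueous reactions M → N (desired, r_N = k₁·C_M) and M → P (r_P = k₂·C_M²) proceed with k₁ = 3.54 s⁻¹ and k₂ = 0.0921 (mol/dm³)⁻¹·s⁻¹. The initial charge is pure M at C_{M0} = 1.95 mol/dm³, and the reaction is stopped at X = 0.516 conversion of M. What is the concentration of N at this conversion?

C_M = C_{M0}(1−X) = 0.9438 mol/dm³.
Along a PFR/batch, dC_N/dC_M = −r_N/(r_N+r_P) = −k₁/(k₁+k₂·C_M).
Integrating from C_{M0} to C_M: C_N = (3.54/0.0921)·ln[(3.54+0.0921·1.95)/(3.54+0.0921·0.944)] = 38.44·ln(3.720/3.627) = 0.9697 mol/dm³.

0.970 mol/dm³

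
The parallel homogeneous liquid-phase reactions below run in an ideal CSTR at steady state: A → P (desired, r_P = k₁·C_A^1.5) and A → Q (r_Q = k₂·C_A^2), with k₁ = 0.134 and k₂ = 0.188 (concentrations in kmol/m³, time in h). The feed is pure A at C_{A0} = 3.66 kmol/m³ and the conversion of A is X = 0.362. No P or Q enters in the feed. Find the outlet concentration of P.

0.421 kmol/m³

Exit C_A = C_{A0}(1−X) = 3.66×0.638 = 2.335 kmol/m³.
Rates in a CSTR are evaluated at the outlet concentration: r_P = 0.134×2.335^1.5 = 0.4781, r_Q = 0.188×2.335^2 = 1.025.
Fraction of consumed A going to P: r_P/(r_P+r_Q) = 0.3181.
C_P = 0.3181·C_{A0}·X = 0.3181×3.66×0.362 = 0.421 kmol/m³.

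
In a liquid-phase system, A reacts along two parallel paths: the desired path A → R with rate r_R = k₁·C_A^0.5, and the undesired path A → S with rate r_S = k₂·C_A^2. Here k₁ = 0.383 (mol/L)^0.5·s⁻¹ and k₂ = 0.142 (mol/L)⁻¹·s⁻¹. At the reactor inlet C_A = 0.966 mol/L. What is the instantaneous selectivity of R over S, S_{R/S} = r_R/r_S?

S_{R/S} = r_R/r_S = (k₁·C_A^0.5)/(k₂·C_A^2) = (k₁/k₂)·C_A^-1.5.
= (0.383×0.9660^0.5) / (0.142×0.9660^2) = 0.3764/0.1325 = 2.84.
The undesired path is higher order in A, so low C_A (CSTR or dilute feed) favours R.

2.84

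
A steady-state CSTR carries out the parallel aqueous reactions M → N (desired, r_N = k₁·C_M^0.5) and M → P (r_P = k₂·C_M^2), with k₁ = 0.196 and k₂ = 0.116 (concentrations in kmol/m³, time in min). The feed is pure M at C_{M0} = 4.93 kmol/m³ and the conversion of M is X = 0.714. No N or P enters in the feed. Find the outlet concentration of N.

1.77 kmol/m³

Exit C_M = C_{M0}(1−X) = 4.93×0.286 = 1.410 kmol/m³.
A CSTR operates uniformly at the exit composition, giving r_N = 0.2327 and r_P = 0.2306 (each k·C_M^n at C_M = 1.410).
Fraction of consumed M going to N: r_N/(r_N+r_P) = 0.5023.
C_N = 0.5023·C_{M0}·X = 0.5023×4.93×0.714 = 1.77 kmol/m³.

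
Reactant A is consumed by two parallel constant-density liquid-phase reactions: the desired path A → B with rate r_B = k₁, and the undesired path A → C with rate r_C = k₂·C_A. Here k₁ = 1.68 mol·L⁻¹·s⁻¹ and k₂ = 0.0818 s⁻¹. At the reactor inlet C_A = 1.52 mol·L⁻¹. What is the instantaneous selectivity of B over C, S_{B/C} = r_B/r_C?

13.5

S_{B/C} = r_B/r_C = (k₁)/(k₂·C_A) = (k₁/k₂)·C_A⁻¹.
= (1.68) / (0.0818×1.520) = 1.680/0.1243 = 13.5.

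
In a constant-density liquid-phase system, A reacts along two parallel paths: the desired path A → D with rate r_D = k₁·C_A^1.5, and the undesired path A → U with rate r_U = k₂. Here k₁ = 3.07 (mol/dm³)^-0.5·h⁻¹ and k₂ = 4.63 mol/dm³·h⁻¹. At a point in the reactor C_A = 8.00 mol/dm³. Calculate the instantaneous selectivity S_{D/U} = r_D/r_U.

S_{D/U} = r_D/r_U = (k₁·C_A^1.5)/(k₂) = (k₁/k₂)·C_A^1.5.
= (3.07×8.000^1.5) / (4.63) = 69.47/4.630 = 15.0.
Since the desired path is higher order in A, keeping C_A high (PFR or concentrated feed) favours D.

15.0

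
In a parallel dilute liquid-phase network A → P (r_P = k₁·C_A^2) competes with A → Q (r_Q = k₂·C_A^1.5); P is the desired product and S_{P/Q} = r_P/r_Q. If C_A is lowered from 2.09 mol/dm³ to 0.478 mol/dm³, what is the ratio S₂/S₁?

0.478

S_{P/Q} = (k₁/k₂)·C_A^0.5, so S₂/S₁ = (C_{A,2}/C_{A,1})^0.5.
= (0.478/2.09)^0.5 = (0.2287)^0.5 = 0.478.
Selectivity toward P falls as C_A falls — high-concentration operation is favoured.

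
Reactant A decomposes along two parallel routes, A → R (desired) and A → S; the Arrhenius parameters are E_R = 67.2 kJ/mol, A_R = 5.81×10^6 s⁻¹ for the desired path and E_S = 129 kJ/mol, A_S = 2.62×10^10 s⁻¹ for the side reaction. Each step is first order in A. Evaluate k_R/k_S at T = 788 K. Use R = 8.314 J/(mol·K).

Since both paths have the same order in A, the concentration cancels and S_{R/S} = k_R/k_S = (A_R/A_S)·exp[(E_S−E_R)/(RT)].
(E_S−E_R)/(RT) = (129−67.2)×10³/(8.314×788) = 61800/6551 = 9.433.
k_R/k_S = (5.81×10^6/2.62×10^10)·exp(9.433) = 2.218×10^-4 × 12495 = 2.77.

2.77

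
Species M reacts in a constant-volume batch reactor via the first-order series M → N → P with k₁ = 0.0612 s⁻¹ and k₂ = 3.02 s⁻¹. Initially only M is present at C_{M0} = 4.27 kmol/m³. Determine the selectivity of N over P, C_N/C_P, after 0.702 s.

The intermediate concentration in a first-order A→B→C sequence is C_N = k₁C_{M0}(e^(−k₁t) − e^(−k₂t))/(k₂−k₁).
e^(−k₁t) = e^(−0.0612×0.702) = e^(−0.04296) = 0.9579; e^(−k₂t) = e^(−2.120) = 0.1200.
C_N = 0.0612×4.27/(3.02−0.0612) × (0.9579−0.1200) = 0.08832×0.8379 = 0.07401 kmol/m³.
C_M = C_{M0}e^(−k₁t) = 4.090 kmol/m³, so C_P = C_{M0}−C_M−C_N = 0.1056 kmol/m³; C_N/C_P = 0.701.

0.701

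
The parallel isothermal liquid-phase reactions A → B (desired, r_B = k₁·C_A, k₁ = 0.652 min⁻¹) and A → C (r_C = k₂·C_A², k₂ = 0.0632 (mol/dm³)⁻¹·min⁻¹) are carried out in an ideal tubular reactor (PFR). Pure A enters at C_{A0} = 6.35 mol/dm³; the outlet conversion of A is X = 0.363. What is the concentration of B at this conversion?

1.54 mol/dm³

C_A = C_{A0}(1−X) = 4.045 mol/dm³.
Along a PFR/batch, dC_B/dC_A = −r_B/(r_B+r_C) = −k₁/(k₁+k₂·C_A).
Integrating from C_{A0} to C_A: C_B = (0.652/0.0632)·ln[(0.652+0.0632·6.35)/(0.652+0.0632·4.04)] = 10.32·ln(1.053/0.9076) = 1.536 mol/dm³.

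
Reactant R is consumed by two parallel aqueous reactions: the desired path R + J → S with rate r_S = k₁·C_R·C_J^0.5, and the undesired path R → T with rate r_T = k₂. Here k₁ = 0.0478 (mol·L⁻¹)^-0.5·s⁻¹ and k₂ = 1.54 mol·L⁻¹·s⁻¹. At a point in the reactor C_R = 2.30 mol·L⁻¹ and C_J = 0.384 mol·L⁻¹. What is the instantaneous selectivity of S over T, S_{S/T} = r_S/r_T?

S_{S/T} = r_S/r_T = (k₁·C_R·C_J^0.5)/(k₂) = (k₁/k₂)·C_R·C_J^0.5.
= (0.0478×2.300×0.3840^0.5) / (1.54) = 0.06813/1.540 = 0.0442.
Since the desired path is higher order in R, keeping C_R high (PFR or concentrated feed) favours S.

0.0442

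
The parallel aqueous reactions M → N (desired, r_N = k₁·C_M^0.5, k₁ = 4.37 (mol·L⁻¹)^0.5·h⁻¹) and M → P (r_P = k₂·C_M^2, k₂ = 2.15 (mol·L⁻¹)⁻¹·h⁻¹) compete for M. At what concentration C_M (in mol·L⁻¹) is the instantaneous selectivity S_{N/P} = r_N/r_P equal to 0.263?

S_{N/P} = (k₁/k₂)·C_M^-1.5 ⇒ C_M = (S·k₂/k₁)^(1/(-1.5)).
= (0.263×2.15/4.37)^(-0.6667) = (0.1294)^(-0.6667) = 3.91 mol·L⁻¹.

3.91 mol·L⁻¹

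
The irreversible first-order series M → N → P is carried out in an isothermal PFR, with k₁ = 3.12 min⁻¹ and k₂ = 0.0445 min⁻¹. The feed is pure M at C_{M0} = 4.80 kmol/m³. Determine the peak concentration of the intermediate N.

For a first-order series the maximum intermediate yield is C_{N,max}/C_{M0} = (k₁/k₂)^[k₂/(k₂−k₁)].
= (3.12/0.0445)^(0.0445/(0.0445−3.12)) = (70.11)^(-0.01447) = 0.9404.
C_{N,max} = 0.9404×4.80 = 4.51 kmol/m³.

4.51 kmol/m³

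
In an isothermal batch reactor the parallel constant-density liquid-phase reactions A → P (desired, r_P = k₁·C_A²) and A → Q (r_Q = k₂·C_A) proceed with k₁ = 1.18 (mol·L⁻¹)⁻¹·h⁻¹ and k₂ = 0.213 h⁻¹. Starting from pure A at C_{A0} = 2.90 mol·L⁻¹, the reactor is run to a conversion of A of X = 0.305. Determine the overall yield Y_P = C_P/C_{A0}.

0.284

C_A = C_{A0}(1−X) = 2.016 mol·L⁻¹.
Along a PFR/batch, dC_Q/dC_A = −r_Q/(r_P+r_Q) = −k₂/(k₂+k₁·C_A).
Integrating from C_{A0} to C_A: C_Q = (0.213/1.18)·ln[(0.213+1.18·2.90)/(0.213+1.18·2.02)] = 0.1805·ln(3.635/2.591) = 0.06109 mol·L⁻¹.
Then C_P = (C_{A0}−C_A) − C_Q = 0.8845 − 0.06109 = 0.8234 mol·L⁻¹.
Y_P = C_P/C_{A0} = 0.8234/2.90 = 0.284.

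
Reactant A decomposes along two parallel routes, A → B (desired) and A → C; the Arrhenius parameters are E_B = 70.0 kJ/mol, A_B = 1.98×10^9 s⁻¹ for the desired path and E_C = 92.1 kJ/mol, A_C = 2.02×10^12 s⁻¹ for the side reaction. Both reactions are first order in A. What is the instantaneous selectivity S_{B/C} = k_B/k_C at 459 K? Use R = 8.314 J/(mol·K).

k_B/k_C = (A_B/A_C)·exp[−(E_B−E_C)/(RT)] = (A_B/A_C)·exp[(E_C−E_B)/(RT)].
(E_C−E_B)/(RT) = (92.1−70.0)×10³/(8.314×459) = 22100/3816 = 5.791.
k_B/k_C = (1.98×10^9/2.02×10^12)·exp(5.791) = 9.802×10^-4 × 327.4 = 0.321.

0.321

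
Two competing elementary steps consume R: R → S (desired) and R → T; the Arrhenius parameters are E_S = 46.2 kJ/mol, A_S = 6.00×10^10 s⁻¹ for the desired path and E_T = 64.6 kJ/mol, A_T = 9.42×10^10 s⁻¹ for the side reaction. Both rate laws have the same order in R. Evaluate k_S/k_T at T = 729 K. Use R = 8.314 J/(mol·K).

13.3

k_S/k_T = (A_S/A_T)·exp[−(E_S−E_T)/(RT)] = (A_S/A_T)·exp[(E_T−E_S)/(RT)].
(E_T−E_S)/(RT) = (64.6−46.2)×10³/(8.314×729) = 18400/6061 = 3.036.
k_S/k_T = (6.00×10^10/9.42×10^10)·exp(3.036) = 0.6369 × 20.82 = 13.3.
Since E_S < E_T, lowering the temperature improves selectivity toward S.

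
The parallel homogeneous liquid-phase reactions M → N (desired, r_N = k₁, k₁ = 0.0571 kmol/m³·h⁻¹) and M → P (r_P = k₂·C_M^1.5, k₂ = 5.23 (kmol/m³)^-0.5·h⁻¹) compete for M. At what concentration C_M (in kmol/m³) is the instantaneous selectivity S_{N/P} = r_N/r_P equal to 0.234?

0.130 kmol/m³

S_{N/P} = (k₁/k₂)·C_M^-1.5 ⇒ C_M = (S·k₂/k₁)^(1/(-1.5)).
= (0.234×5.23/0.0571)^(-0.6667) = (21.43)^(-0.6667) = 0.130 kmol/m³.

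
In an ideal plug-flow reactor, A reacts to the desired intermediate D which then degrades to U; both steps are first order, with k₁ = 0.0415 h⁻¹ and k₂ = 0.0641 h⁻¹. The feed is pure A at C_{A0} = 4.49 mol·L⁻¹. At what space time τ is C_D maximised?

For first-order series the maximum of C_D occurs at τ_opt = ln(k₂/k₁)/(k₂−k₁).
= ln(0.0641/0.0415)/(0.0641−0.0415) = ln(1.545)/0.02260 = 0.4348/0.02260 = 19.2 h.

19.2 h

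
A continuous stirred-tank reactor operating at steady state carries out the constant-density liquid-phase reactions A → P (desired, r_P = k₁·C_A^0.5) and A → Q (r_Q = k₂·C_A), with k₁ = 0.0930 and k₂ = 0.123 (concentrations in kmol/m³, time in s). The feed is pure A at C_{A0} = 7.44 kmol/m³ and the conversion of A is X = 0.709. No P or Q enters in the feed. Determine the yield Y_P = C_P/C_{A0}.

Exit C_A = C_{A0}(1−X) = 7.44×0.291 = 2.165 kmol/m³.
Rates in a CSTR are evaluated at the outlet concentration: r_P = 0.0930×2.165^0.5 = 0.1368, r_Q = 0.123×2.165 = 0.2663.
Fraction of consumed A going to P: r_P/(r_P+r_Q) = 0.3394.
C_P = 0.3394·C_{A0}·X = 0.3394×7.44×0.709 = 1.79 kmol/m³; Y_P = C_P/C_{A0} = 0.241.

0.241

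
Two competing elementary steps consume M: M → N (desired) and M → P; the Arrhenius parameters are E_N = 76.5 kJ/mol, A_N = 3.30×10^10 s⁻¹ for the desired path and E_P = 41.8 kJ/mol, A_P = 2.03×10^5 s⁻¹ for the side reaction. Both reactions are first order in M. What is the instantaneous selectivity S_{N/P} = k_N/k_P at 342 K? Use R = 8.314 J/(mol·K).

With equal orders, S_{N/P} = k_N/k_P = (A_N/A_P)·exp[(E_P−E_N)/(RT)].
(E_P−E_N)/(RT) = (41.8−76.5)×10³/(8.314×342) = -34700/2843 = -12.20.
k_N/k_P = (3.30×10^10/2.03×10^5)·exp(-12.20) = 1.626×10^5 × 5.012×10^-6 = 0.815.
Since E_N > E_P, raising the temperature improves selectivity toward N.

0.815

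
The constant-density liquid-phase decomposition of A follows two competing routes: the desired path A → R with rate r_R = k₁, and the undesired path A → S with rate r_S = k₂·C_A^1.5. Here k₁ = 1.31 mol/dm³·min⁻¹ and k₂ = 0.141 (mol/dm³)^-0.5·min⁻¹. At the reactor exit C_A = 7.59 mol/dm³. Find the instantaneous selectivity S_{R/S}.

0.444

S_{R/S} = r_R/r_S = (k₁)/(k₂·C_A^1.5) = (k₁/k₂)·C_A^-1.5.
= (1.31) / (0.141×7.590^1.5) = 1.310/2.948 = 0.444.
The undesired path is higher order in A, so low C_A (CSTR or dilute feed) favours R.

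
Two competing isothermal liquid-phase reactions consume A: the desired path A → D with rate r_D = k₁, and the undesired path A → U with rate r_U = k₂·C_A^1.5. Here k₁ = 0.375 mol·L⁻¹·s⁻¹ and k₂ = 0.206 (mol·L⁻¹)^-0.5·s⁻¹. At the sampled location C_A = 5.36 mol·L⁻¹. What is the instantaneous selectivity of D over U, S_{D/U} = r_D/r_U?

0.147

S_{D/U} = r_D/r_U = (k₁)/(k₂·C_A^1.5) = (k₁/k₂)·C_A^-1.5.
= (0.375) / (0.206×5.360^1.5) = 0.3750/2.556 = 0.147.
The undesired path is higher order in A, so low C_A (CSTR or dilute feed) favours D.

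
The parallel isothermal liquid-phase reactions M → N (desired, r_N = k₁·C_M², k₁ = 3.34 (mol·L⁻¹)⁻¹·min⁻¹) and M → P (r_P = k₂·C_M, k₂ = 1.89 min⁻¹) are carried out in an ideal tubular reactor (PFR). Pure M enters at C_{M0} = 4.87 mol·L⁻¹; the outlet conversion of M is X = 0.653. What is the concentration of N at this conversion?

2.68 mol·L⁻¹

C_M = C_{M0}(1−X) = 1.690 mol·L⁻¹.
Along a PFR/batch, dC_P/dC_M = −r_P/(r_N+r_P) = −k₂/(k₂+k₁·C_M).
Integrating from C_{M0} to C_M: C_P = (1.89/3.34)·ln[(1.89+3.34·4.87)/(1.89+3.34·1.69)] = 0.5659·ln(18.16/7.534) = 0.4977 mol·L⁻¹.
Then C_N = (C_{M0}−C_M) − C_P = 3.180 − 0.4977 = 2.682 mol·L⁻¹.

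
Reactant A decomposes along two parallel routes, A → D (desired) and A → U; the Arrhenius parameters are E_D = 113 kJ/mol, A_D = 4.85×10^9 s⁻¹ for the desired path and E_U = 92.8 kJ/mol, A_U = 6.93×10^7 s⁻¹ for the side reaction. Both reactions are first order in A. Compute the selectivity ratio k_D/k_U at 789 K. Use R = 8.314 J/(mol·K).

Since both paths have the same order in A, the concentration cancels and S_{D/U} = k_D/k_U = (A_D/A_U)·exp[(E_U−E_D)/(RT)].
(E_U−E_D)/(RT) = (92.8−113)×10³/(8.314×789) = -20200/6560 = -3.079.
k_D/k_U = (4.85×10^9/6.93×10^7)·exp(-3.079) = 69.99 × 0.04599 = 3.22.
Since E_D > E_U, raising the temperature improves selectivity toward D.

3.22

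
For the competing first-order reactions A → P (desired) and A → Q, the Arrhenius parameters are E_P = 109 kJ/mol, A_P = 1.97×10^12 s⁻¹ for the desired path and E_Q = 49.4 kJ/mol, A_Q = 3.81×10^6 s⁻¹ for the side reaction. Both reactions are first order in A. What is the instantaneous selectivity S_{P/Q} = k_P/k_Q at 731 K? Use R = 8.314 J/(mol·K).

With equal orders, S_{P/Q} = k_P/k_Q = (A_P/A_Q)·exp[(E_Q−E_P)/(RT)].
(E_Q−E_P)/(RT) = (49.4−109)×10³/(8.314×731) = -59600/6078 = -9.807.
k_P/k_Q = (1.97×10^12/3.81×10^6)·exp(-9.807) = 5.171×10^5 × 5.509×10^-5 = 28.5.

28.5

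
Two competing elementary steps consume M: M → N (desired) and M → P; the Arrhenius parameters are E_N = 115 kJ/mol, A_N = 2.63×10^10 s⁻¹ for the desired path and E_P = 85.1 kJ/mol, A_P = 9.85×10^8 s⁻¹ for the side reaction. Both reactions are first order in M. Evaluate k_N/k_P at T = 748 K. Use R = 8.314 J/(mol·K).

0.218

k_N/k_P = (A_N/A_P)·exp[−(E_N−E_P)/(RT)] = (A_N/A_P)·exp[(E_P−E_N)/(RT)].
(E_P−E_N)/(RT) = (85.1−115)×10³/(8.314×748) = -29900/6219 = -4.808.
k_N/k_P = (2.63×10^10/9.85×10^8)·exp(-4.808) = 26.70 × 0.008165 = 0.218.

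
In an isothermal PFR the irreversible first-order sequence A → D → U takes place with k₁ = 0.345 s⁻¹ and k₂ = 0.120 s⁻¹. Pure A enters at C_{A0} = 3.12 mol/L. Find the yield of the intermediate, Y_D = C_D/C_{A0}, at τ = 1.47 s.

For first-order series with pure A initially, C_D(τ) = k₁C_{A0}/(k₂−k₁)·(e^(−k₁τ) − e^(−k₂τ)).
e^(−k₁τ) = e^(−0.345×1.47) = e^(−0.5071) = 0.6022; e^(−k₂τ) = e^(−0.1764) = 0.8383.
C_D = 0.345×3.12/(0.120−0.345) × (0.6022−0.8383) = (-4.784)×(-0.2361) = 1.129 mol/L.
Y_D = C_D/C_{A0} = 1.129/3.12 = 0.362.

0.362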